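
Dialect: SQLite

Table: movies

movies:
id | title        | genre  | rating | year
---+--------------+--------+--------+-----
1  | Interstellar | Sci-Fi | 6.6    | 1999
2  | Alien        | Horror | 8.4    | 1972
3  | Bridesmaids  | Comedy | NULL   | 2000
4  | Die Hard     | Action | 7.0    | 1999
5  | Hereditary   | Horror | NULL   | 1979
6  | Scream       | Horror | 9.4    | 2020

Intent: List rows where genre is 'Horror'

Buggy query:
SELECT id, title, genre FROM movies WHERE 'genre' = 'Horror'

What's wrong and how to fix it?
Bug: 'genre' in single quotes is a string literal, not the column; the comparison is literal-vs-literal and never true

Fix: Reference the column as genre without single quotes

Corrected query:
SELECT id, title, genre FROM movies WHERE genre = 'Horror'

Result:
id | title      | genre 
---+------------+-------
2  | Alien      | Horror
5  | Hereditary | Horror
6  | Scream     | Horror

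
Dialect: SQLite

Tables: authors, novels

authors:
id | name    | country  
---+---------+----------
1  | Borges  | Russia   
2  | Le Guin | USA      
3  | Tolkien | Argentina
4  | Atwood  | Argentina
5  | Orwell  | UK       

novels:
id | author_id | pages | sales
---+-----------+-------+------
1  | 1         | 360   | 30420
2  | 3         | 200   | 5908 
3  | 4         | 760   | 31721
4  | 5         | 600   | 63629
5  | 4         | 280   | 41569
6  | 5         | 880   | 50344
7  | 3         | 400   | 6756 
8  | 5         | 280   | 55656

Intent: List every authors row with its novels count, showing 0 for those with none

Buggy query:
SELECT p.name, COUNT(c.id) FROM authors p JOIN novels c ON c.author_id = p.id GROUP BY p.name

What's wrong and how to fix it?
Bug: An inner join excludes parents with zero children

Fix: Switch to LEFT JOIN to retain unmatched parent rows

Corrected query:
SELECT p.name, COUNT(c.id) FROM authors p LEFT JOIN novels c ON c.author_id = p.id GROUP BY p.name

Result:
name    | COUNT(c.id)
--------+------------
Atwood  | 2          
Borges  | 1          
Le Guin | 0          
Orwell  | 3          
Tolkien | 2          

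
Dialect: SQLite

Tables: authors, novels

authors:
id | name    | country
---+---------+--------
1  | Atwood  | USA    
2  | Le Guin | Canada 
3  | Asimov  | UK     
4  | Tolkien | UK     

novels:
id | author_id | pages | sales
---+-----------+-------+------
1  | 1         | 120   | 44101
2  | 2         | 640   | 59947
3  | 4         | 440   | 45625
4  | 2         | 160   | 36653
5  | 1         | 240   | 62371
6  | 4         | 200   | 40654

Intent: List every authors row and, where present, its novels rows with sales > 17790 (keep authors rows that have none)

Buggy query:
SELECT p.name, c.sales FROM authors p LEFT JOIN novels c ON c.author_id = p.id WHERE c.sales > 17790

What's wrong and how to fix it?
Bug: Filtering c.sales in WHERE discards the NULL rows produced by LEFT JOIN, turning it into an inner join

Fix: Put 'c.sales > 17790' in the JOIN's ON clause instead of WHERE

Corrected query:
SELECT p.name, c.sales FROM authors p LEFT JOIN novels c ON c.author_id = p.id AND c.sales > 17790

Result:
name    | sales
--------+------
Atwood  | 44101
Atwood  | 62371
Le Guin | 36653
Le Guin | 59947
Asimov  | NULL 
Tolkien | 40654
Tolkien | 45625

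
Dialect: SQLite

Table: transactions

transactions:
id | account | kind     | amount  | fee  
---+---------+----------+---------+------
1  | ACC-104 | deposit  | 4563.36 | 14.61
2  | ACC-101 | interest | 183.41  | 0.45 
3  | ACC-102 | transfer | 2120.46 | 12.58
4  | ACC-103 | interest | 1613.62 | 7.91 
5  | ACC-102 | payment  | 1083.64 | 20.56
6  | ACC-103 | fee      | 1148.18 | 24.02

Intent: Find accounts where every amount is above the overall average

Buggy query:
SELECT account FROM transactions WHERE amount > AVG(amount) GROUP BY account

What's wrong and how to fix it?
Bug: AVG() is an aggregate; it can't sit directly in WHERE

Fix: Compute the overall average in a scalar subquery and compare each group's MIN against it in HAVING

Corrected query:
SELECT account FROM transactions GROUP BY account HAVING MIN(amount) > (SELECT AVG(amount) FROM transactions)

Result:
account
-------
ACC-104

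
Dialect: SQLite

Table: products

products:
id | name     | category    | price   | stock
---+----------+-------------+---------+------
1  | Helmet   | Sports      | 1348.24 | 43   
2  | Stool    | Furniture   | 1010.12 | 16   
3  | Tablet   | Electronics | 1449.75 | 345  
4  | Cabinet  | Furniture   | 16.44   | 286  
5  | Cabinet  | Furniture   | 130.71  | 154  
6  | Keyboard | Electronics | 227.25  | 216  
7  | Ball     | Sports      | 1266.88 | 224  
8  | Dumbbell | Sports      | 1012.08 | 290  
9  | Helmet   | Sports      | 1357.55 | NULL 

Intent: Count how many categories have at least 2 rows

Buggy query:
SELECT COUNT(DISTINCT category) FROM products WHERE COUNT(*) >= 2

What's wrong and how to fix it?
Bug: WHERE filters individual rows, not groups, so a group-level COUNT is invalid there

Fix: Group first with HAVING COUNT(*) >= 2, then COUNT the resulting groups

Corrected query:
SELECT COUNT(*) FROM (SELECT category FROM products GROUP BY category HAVING COUNT(*) >= 2)

Result:
COUNT(*)
--------
3       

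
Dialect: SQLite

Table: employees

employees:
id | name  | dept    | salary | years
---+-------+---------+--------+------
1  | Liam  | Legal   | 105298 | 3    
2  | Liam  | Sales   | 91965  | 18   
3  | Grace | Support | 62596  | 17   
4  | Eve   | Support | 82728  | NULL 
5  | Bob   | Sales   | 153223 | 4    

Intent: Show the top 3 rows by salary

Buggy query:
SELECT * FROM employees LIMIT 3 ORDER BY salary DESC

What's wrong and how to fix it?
Bug: LIMIT must come after ORDER BY

Fix: Sort with ORDER BY, then apply LIMIT

Corrected query:
SELECT * FROM employees ORDER BY salary DESC LIMIT 3

Result:
id | name | dept  | salary | years
---+------+-------+--------+------
5  | Bob  | Sales | 153223 | 4    
1  | Liam | Legal | 105298 | 3    
2  | Liam | Sales | 91965  | 18   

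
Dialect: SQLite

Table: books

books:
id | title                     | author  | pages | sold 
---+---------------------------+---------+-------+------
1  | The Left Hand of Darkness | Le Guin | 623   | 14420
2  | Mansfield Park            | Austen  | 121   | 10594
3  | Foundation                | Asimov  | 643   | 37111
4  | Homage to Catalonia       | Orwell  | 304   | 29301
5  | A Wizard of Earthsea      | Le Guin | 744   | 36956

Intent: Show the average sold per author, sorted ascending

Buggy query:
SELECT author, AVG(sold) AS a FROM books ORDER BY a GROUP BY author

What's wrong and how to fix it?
Bug: ORDER BY appears before GROUP BY; SQL clause order requires GROUP BY first

Fix: Move ORDER BY to the end, after GROUP BY

Corrected query:
SELECT author, AVG(sold) AS a FROM books GROUP BY author ORDER BY a

Result:
author  | a    
--------+------
Austen  | 10594
Le Guin | 25688
Orwell  | 29301
Asimov  | 37111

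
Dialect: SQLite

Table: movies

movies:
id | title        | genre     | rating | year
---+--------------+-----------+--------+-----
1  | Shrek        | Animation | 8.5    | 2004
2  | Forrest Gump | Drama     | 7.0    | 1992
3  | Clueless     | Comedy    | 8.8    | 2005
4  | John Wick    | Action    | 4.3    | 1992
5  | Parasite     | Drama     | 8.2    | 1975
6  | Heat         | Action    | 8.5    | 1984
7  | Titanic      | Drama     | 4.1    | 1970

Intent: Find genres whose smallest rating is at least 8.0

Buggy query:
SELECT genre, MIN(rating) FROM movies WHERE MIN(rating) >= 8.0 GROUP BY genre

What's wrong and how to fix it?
Bug: MIN() in WHERE is a misuse of aggregate

Fix: Use HAVING for the per-group MIN condition

Corrected query:
SELECT genre, MIN(rating) FROM movies GROUP BY genre HAVING MIN(rating) >= 8.0

Result:
genre     | MIN(rating)
----------+------------
Animation | 8.5        
Comedy    | 8.8        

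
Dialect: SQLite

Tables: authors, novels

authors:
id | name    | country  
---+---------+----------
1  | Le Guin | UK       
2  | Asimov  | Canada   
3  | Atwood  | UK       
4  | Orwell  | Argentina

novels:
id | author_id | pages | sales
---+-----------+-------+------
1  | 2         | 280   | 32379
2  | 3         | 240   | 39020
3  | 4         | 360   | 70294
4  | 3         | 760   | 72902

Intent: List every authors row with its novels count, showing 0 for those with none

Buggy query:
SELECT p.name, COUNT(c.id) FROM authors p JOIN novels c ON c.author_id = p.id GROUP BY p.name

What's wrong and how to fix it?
Bug: INNER JOIN drops authors rows that have no matching novels rows

Fix: Switch to LEFT JOIN to retain unmatched parent rows

Corrected query:
SELECT p.name, COUNT(c.id) FROM authors p LEFT JOIN novels c ON c.author_id = p.id GROUP BY p.name

Result:
name    | COUNT(c.id)
--------+------------
Asimov  | 1          
Atwood  | 2          
Le Guin | 0          
Orwell  | 1          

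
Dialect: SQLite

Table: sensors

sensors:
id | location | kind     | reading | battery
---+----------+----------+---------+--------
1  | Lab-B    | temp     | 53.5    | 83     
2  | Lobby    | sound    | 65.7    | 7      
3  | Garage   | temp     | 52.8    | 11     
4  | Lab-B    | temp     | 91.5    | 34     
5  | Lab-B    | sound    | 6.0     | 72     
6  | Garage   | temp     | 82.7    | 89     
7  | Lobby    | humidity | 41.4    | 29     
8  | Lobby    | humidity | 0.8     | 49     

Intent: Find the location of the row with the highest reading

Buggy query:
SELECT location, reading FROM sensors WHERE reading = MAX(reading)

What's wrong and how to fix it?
Bug: MAX(reading) is an aggregate and cannot be used directly in WHERE

Fix: Use a subquery: WHERE reading = (SELECT MAX(reading) FROM sensors)

Corrected query:
SELECT location, reading FROM sensors WHERE reading = (SELECT MAX(reading) FROM sensors)

Result:
location | reading
---------+--------
Lab-B    | 91.5   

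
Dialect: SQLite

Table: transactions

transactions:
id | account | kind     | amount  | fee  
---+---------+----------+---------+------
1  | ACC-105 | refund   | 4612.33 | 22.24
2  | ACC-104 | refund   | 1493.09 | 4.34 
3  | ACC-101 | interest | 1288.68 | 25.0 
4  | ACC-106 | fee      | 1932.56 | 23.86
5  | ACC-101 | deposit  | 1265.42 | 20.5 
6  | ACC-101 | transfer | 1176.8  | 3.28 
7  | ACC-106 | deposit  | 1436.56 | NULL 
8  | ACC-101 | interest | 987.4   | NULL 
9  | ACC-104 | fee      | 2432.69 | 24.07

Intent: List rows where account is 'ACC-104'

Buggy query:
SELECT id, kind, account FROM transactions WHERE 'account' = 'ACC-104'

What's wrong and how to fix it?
Bug: 'account' in single quotes is a string literal, not the column; the comparison is literal-vs-literal and never true

Fix: Reference the column as account without single quotes

Corrected query:
SELECT id, kind, account FROM transactions WHERE account = 'ACC-104'

Result:
id | kind   | account
---+--------+--------
2  | refund | ACC-104
9  | fee    | ACC-104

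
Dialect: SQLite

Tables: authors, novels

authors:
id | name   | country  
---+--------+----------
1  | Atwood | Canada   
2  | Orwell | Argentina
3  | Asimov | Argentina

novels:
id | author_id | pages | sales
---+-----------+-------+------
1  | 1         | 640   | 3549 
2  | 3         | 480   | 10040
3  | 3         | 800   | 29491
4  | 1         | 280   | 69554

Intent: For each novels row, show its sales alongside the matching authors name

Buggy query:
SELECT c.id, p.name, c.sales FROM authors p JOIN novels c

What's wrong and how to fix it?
Bug: Missing join condition: each novels row is matched to all authors rows instead of just its own

Fix: Specify the join condition linking the foreign key to the parent id

Corrected query:
SELECT c.id, p.name, c.sales FROM authors p JOIN novels c ON c.author_id = p.id

Result:
id | name   | sales
---+--------+------
1  | Atwood | 3549 
2  | Asimov | 10040
3  | Asimov | 29491
4  | Atwood | 69554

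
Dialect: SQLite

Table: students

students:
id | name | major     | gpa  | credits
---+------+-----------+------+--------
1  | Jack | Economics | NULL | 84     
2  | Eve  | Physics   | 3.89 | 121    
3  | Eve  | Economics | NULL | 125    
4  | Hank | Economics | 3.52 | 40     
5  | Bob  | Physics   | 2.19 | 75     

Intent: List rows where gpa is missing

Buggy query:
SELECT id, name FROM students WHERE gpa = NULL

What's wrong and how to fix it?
Bug: Comparing to NULL with '=' never matches; NULL = NULL is unknown, not true

Fix: Replace '= NULL' with 'IS NULL'

Corrected query:
SELECT id, name FROM students WHERE gpa IS NULL

Result:
id | name
---+-----
1  | Jack
3  | Eve 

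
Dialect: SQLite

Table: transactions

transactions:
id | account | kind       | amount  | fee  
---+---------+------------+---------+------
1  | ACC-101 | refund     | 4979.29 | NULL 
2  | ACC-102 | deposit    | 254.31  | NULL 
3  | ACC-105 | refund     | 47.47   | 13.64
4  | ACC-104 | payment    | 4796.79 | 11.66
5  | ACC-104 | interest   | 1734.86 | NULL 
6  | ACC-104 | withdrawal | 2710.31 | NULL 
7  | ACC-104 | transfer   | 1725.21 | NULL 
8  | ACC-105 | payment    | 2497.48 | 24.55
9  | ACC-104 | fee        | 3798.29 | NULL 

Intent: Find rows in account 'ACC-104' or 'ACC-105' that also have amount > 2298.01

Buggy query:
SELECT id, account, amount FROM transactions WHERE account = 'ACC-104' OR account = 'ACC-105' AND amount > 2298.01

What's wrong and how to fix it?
Bug: Without parentheses, AND is evaluated before OR, so the amount filter only applies to the 'ACC-105' branch

Fix: Add parentheses around the OR so the AND applies to both alternatives

Corrected query:
SELECT id, account, amount FROM transactions WHERE (account = 'ACC-104' OR account = 'ACC-105') AND amount > 2298.01

Result:
id | account | amount 
---+---------+--------
4  | ACC-104 | 4796.79
6  | ACC-104 | 2710.31
8  | ACC-105 | 2497.48
9  | ACC-104 | 3798.29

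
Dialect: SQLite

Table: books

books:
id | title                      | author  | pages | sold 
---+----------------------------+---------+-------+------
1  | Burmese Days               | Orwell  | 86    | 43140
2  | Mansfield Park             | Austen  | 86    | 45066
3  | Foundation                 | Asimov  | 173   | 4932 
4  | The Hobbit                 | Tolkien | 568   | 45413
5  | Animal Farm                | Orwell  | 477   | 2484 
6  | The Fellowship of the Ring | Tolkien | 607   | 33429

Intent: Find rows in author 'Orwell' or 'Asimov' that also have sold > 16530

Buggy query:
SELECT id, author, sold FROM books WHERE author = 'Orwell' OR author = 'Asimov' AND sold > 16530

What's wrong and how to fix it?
Bug: Without parentheses, AND is evaluated before OR, so the sold filter only applies to the 'Asimov' branch

Fix: Add parentheses around the OR so the AND applies to both alternatives

Corrected query:
SELECT id, author, sold FROM books WHERE (author = 'Orwell' OR author = 'Asimov') AND sold > 16530

Result:
id | author | sold 
---+--------+------
1  | Orwell | 43140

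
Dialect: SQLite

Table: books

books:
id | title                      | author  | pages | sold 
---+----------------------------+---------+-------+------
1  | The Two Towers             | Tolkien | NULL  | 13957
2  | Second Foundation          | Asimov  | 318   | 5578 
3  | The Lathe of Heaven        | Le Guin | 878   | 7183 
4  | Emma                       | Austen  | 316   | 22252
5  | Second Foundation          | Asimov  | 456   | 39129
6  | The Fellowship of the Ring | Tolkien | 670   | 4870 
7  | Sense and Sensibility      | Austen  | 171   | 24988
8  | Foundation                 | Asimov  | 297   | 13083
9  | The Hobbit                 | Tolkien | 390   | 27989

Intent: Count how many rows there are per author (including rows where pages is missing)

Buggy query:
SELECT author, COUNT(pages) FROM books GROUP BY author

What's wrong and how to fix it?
Bug: COUNT(pages) skips NULLs, so groups with missing pages are undercounted

Fix: Use COUNT(*) to count all rows regardless of NULL

Corrected query:
SELECT author, COUNT(*) FROM books GROUP BY author

Result:
author  | COUNT(*)
--------+---------
Asimov  | 3       
Austen  | 2       
Le Guin | 1       
Tolkien | 3       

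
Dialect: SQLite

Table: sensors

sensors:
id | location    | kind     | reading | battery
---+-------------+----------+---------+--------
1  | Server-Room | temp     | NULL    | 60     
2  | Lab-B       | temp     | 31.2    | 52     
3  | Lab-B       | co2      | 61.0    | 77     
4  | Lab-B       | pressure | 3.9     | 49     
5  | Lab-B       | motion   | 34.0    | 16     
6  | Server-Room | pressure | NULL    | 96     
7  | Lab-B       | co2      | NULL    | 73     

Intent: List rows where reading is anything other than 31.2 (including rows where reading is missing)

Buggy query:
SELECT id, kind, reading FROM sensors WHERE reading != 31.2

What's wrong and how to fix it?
Bug: 'reading != 31.2' is unknown when reading is NULL, so NULL rows are silently excluded

Fix: Add an explicit OR reading IS NULL to include the missing-value rows

Corrected query:
SELECT id, kind, reading FROM sensors WHERE reading != 31.2 OR reading IS NULL

Result:
id | kind     | reading
---+----------+--------
1  | temp     | NULL   
3  | co2      | 61     
4  | pressure | 3.9    
5  | motion   | 34     
6  | pressure | NULL   
7  | co2      | NULL   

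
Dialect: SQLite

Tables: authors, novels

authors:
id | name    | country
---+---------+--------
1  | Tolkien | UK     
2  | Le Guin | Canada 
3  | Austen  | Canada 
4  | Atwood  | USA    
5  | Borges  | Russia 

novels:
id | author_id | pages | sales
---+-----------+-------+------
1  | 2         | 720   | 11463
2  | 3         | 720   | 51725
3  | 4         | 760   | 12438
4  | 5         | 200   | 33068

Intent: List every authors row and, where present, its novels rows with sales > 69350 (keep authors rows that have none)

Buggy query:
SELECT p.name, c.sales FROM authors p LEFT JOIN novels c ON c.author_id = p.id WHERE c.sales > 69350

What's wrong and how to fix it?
Bug: A WHERE condition on the right-hand table after LEFT JOIN drops unmatched parents

Fix: Move the right-table condition into the ON clause so unmatched parents are kept

Corrected query:
SELECT p.name, c.sales FROM authors p LEFT JOIN novels c ON c.author_id = p.id AND c.sales > 69350

Result:
name    | sales
--------+------
Tolkien | NULL 
Le Guin | NULL 
Austen  | NULL 
Atwood  | NULL 
Borges  | NULL 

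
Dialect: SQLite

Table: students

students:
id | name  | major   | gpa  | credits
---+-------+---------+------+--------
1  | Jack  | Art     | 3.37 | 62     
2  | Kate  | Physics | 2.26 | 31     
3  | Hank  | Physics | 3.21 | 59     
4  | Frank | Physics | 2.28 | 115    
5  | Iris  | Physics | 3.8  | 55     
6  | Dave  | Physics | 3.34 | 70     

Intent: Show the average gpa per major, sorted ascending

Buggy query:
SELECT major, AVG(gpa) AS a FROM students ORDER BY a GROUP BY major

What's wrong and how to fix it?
Bug: ORDER BY appears before GROUP BY; SQL clause order requires GROUP BY first

Fix: Move ORDER BY to the end, after GROUP BY

Corrected query:
SELECT major, AVG(gpa) AS a FROM students GROUP BY major ORDER BY a

Result:
major   | a    
--------+------
Physics | 2.978
Art     | 3.37 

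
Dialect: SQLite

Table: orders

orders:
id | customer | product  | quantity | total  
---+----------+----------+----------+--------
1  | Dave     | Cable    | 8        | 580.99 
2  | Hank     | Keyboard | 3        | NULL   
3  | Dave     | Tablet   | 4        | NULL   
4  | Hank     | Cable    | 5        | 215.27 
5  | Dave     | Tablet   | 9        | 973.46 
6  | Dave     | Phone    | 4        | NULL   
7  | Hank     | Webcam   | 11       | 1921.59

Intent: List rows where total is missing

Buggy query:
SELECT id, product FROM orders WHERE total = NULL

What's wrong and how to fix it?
Bug: '= NULL' is always unknown in SQL three-valued logic, so no rows match

Fix: Use IS NULL to test for NULL

Corrected query:
SELECT id, product FROM orders WHERE total IS NULL

Result:
id | product 
---+---------
2  | Keyboard
3  | Tablet  
6  | Phone   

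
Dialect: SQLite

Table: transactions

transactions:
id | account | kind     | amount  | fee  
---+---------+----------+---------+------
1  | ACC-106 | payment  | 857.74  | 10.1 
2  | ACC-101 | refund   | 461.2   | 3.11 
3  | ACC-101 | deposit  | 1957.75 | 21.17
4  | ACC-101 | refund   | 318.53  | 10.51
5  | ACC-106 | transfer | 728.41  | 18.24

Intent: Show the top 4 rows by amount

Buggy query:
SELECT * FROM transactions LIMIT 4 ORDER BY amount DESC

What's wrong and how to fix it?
Bug: ORDER BY cannot follow LIMIT; LIMIT is the final clause

Fix: Sort with ORDER BY, then apply LIMIT

Corrected query:
SELECT * FROM transactions ORDER BY amount DESC LIMIT 4

Result:
id | account | kind     | amount  | fee  
---+---------+----------+---------+------
3  | ACC-101 | deposit  | 1957.75 | 21.17
1  | ACC-106 | payment  | 857.74  | 10.1 
5  | ACC-106 | transfer | 728.41  | 18.24
2  | ACC-101 | refund   | 461.2   | 3.11 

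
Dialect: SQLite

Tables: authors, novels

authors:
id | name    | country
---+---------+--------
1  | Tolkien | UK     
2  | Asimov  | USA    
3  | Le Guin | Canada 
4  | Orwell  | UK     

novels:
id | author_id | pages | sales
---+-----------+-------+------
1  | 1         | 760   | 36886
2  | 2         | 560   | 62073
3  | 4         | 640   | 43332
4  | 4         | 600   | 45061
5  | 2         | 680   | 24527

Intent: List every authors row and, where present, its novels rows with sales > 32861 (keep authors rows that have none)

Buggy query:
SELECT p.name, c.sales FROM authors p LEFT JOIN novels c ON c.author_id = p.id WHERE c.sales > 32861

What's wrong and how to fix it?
Bug: A WHERE condition on the right-hand table after LEFT JOIN drops unmatched parents

Fix: Put 'c.sales > 32861' in the JOIN's ON clause instead of WHERE

Corrected query:
SELECT p.name, c.sales FROM authors p LEFT JOIN novels c ON c.author_id = p.id AND c.sales > 32861

Result:
name    | sales
--------+------
Tolkien | 36886
Asimov  | 62073
Le Guin | NULL 
Orwell  | 43332
Orwell  | 45061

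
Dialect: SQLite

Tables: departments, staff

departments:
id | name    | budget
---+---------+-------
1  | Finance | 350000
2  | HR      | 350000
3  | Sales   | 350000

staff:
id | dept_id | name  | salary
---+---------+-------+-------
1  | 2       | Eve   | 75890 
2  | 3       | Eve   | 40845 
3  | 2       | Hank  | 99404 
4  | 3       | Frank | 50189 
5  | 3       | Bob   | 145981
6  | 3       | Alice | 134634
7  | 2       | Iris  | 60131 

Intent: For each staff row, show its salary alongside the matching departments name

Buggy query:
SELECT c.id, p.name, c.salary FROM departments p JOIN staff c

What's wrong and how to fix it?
Bug: Missing join condition: each staff row is matched to all departments rows instead of just its own

Fix: Specify the join condition linking the foreign key to the parent id

Corrected query:
SELECT c.id, p.name, c.salary FROM departments p JOIN staff c ON c.dept_id = p.id

Result:
id | name  | salary
---+-------+-------
1  | HR    | 75890 
2  | Sales | 40845 
3  | HR    | 99404 
4  | Sales | 50189 
5  | Sales | 145981
6  | Sales | 134634
7  | HR    | 60131 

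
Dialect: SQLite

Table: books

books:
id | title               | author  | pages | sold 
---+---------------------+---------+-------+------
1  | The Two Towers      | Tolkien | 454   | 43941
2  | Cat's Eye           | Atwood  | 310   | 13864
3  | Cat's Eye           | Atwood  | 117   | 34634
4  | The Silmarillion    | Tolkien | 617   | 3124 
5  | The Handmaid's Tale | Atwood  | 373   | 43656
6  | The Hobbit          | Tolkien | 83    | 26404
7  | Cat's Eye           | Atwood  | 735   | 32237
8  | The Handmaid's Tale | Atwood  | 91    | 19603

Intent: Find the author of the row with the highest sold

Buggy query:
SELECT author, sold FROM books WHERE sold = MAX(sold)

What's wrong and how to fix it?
Bug: MAX(sold) is an aggregate and cannot be used directly in WHERE

Fix: Wrap MAX in a scalar subquery so WHERE compares against a single value

Corrected query:
SELECT author, sold FROM books WHERE sold = (SELECT MAX(sold) FROM books)

Result:
author  | sold 
--------+------
Tolkien | 43941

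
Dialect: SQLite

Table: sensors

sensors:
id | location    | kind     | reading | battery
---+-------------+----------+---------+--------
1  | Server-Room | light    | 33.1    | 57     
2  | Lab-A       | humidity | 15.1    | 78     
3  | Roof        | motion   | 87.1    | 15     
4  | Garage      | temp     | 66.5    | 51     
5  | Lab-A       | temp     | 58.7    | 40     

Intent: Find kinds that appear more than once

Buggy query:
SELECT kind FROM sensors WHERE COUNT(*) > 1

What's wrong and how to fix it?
Bug: WHERE can't reference COUNT(*); aggregates are computed after WHERE

Fix: Group first, then use HAVING for the count condition

Corrected query:
SELECT kind FROM sensors GROUP BY kind HAVING COUNT(*) > 1

Result:
kind
----
temp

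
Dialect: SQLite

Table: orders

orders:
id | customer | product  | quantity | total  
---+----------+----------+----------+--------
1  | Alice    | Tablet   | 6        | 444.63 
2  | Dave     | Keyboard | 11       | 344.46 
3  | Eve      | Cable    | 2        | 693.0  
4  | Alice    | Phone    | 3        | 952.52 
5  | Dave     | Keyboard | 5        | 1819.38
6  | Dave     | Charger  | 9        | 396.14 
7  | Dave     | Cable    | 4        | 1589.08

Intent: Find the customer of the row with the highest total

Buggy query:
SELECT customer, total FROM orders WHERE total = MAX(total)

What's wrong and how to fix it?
Bug: WHERE is evaluated per row; an aggregate over the whole table isn't defined there

Fix: Wrap MAX in a scalar subquery so WHERE compares against a single value

Corrected query:
SELECT customer, total FROM orders WHERE total = (SELECT MAX(total) FROM orders)

Result:
customer | total  
---------+--------
Dave     | 1819.38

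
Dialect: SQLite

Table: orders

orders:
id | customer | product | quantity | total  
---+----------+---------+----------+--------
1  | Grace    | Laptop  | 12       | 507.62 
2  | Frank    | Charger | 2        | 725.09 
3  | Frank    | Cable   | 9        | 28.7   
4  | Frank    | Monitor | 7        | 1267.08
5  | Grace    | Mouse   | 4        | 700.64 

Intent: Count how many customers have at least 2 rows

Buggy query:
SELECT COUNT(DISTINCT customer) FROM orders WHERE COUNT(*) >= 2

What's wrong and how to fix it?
Bug: COUNT(*) cannot appear in WHERE; the per-group count doesn't exist yet

Fix: Use a subquery that GROUPs and filters with HAVING, then count its rows

Corrected query:
SELECT COUNT(*) FROM (SELECT customer FROM orders GROUP BY customer HAVING COUNT(*) >= 2)

Result:
COUNT(*)
--------
2       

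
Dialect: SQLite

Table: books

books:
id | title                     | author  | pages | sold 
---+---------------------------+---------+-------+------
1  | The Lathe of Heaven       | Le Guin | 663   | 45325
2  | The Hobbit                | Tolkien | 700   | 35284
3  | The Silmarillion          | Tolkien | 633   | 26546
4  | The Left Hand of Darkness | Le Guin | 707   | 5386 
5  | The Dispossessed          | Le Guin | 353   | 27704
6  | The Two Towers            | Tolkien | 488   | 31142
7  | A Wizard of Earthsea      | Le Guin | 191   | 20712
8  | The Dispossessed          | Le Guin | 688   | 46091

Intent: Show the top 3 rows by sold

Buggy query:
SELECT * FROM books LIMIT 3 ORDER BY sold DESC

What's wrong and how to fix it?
Bug: ORDER BY cannot follow LIMIT; LIMIT is the final clause

Fix: Sort with ORDER BY, then apply LIMIT

Corrected query:
SELECT * FROM books ORDER BY sold DESC LIMIT 3

Result:
id | title               | author  | pages | sold 
---+---------------------+---------+-------+------
8  | The Dispossessed    | Le Guin | 688   | 46091
1  | The Lathe of Heaven | Le Guin | 663   | 45325
2  | The Hobbit          | Tolkien | 700   | 35284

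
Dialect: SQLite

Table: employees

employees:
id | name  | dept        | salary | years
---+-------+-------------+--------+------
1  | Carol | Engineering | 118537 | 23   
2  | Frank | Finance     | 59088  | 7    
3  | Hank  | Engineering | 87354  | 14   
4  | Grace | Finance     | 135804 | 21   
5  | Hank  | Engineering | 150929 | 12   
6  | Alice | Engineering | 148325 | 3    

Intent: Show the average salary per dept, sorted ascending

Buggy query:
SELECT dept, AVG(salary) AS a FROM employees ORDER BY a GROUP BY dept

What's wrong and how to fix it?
Bug: ORDER BY appears before GROUP BY; SQL clause order requires GROUP BY first

Fix: Reorder: SELECT … FROM … GROUP BY … ORDER BY …

Corrected query:
SELECT dept, AVG(salary) AS a FROM employees GROUP BY dept ORDER BY a

Result:
dept        | a        
------------+----------
Finance     | 97446    
Engineering | 126286.25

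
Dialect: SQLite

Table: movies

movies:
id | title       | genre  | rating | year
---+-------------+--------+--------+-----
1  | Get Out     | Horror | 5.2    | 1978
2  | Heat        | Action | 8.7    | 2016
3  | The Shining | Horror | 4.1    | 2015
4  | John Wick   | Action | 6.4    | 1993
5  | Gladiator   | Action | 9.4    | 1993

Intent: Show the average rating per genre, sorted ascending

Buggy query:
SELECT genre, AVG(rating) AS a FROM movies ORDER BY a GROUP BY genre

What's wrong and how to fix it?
Bug: GROUP BY must precede ORDER BY

Fix: Move ORDER BY to the end, after GROUP BY

Corrected query:
SELECT genre, AVG(rating) AS a FROM movies GROUP BY genre ORDER BY a

Result:
genre  | a       
-------+---------
Horror | 4.65    
Action | 8.166667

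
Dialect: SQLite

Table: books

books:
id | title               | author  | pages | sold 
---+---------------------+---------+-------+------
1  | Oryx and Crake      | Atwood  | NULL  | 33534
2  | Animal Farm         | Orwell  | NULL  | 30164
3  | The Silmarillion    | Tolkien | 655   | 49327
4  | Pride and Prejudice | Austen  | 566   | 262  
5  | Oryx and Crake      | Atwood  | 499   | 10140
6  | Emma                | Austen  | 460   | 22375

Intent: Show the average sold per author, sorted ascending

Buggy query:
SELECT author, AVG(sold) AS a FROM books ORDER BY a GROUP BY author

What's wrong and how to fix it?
Bug: GROUP BY must precede ORDER BY

Fix: Reorder: SELECT … FROM … GROUP BY … ORDER BY …

Corrected query:
SELECT author, AVG(sold) AS a FROM books GROUP BY author ORDER BY a

Result:
author  | a      
--------+--------
Austen  | 11318.5
Atwood  | 21837  
Orwell  | 30164  
Tolkien | 49327  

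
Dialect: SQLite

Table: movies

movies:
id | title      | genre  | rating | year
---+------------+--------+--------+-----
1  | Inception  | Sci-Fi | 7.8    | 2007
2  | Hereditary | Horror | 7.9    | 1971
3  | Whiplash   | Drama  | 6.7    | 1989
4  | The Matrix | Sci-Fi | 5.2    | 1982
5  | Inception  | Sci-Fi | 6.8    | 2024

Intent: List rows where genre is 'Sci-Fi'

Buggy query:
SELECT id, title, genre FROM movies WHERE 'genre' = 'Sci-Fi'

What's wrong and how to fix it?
Bug: 'genre' in single quotes is a string literal, not the column; the comparison is literal-vs-literal and never true

Fix: Reference the column as genre without single quotes

Corrected query:
SELECT id, title, genre FROM movies WHERE genre = 'Sci-Fi'

Result:
id | title      | genre 
---+------------+-------
1  | Inception  | Sci-Fi
4  | The Matrix | Sci-Fi
5  | Inception  | Sci-Fi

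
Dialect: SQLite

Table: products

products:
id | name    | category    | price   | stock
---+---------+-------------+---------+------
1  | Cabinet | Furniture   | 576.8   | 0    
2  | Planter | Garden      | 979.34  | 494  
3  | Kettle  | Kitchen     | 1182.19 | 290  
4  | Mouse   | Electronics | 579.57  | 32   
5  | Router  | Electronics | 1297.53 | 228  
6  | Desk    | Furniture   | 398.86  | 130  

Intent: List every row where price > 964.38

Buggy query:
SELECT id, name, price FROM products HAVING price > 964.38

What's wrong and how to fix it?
Bug: This is a non-aggregate query (no GROUP BY, no aggregates), so in SQLite the HAVING clause is invalid here; a row-level condition belongs in WHERE

Fix: Use WHERE for row-level filtering

Corrected query:
SELECT id, name, price FROM products WHERE price > 964.38

Result:
id | name    | price  
---+---------+--------
2  | Planter | 979.34 
3  | Kettle  | 1182.19
5  | Router  | 1297.53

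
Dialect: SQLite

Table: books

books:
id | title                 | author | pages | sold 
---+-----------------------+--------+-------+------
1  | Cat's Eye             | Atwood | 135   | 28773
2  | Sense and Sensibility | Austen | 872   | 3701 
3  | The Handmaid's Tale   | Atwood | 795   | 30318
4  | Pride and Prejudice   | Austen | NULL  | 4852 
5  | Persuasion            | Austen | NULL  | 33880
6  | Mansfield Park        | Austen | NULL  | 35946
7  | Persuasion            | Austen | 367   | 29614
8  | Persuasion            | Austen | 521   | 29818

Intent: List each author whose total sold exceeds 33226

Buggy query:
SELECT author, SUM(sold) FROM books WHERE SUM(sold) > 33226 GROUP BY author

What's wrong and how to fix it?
Bug: SUM(sold) is an aggregate, but WHERE filters rows before aggregation

Fix: Move the aggregate condition to a HAVING clause

Corrected query:
SELECT author, SUM(sold) FROM books GROUP BY author HAVING SUM(sold) > 33226

Result:
author | SUM(sold)
-------+----------
Atwood | 59091    
Austen | 137811   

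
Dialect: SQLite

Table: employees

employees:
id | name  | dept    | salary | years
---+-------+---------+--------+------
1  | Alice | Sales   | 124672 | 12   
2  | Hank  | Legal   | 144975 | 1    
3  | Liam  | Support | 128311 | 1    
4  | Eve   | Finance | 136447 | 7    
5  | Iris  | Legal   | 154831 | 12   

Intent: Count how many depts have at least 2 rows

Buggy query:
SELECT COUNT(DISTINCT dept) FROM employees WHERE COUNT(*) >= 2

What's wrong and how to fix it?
Bug: COUNT(*) cannot appear in WHERE; the per-group count doesn't exist yet

Fix: Group first with HAVING COUNT(*) >= 2, then COUNT the resulting groups

Corrected query:
SELECT COUNT(*) FROM (SELECT dept FROM employees GROUP BY dept HAVING COUNT(*) >= 2)

Result:
COUNT(*)
--------
1       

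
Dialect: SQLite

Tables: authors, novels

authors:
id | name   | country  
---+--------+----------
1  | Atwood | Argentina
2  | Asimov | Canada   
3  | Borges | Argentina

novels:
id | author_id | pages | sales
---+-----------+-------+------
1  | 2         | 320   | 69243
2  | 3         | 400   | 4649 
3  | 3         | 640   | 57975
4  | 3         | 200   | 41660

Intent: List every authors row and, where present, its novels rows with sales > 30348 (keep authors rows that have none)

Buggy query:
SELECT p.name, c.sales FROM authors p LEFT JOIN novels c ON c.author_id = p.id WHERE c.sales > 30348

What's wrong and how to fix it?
Bug: A WHERE condition on the right-hand table after LEFT JOIN drops unmatched parents

Fix: Put 'c.sales > 30348' in the JOIN's ON clause instead of WHERE

Corrected query:
SELECT p.name, c.sales FROM authors p LEFT JOIN novels c ON c.author_id = p.id AND c.sales > 30348

Result:
name   | sales
-------+------
Atwood | NULL 
Asimov | 69243
Borges | 41660
Borges | 57975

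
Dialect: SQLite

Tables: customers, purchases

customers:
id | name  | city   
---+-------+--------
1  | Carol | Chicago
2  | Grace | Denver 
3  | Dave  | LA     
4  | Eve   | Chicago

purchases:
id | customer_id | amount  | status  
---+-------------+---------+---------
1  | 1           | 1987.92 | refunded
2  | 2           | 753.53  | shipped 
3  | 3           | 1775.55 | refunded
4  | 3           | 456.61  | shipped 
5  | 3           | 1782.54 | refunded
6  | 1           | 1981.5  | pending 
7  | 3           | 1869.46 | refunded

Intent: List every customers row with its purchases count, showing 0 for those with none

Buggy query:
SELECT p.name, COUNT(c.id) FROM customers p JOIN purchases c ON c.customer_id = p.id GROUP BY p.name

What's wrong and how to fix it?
Bug: INNER JOIN drops customers rows that have no matching purchases rows

Fix: Use LEFT JOIN so parents without children still appear (COUNT(c.id) gives 0)

Corrected query:
SELECT p.name, COUNT(c.id) FROM customers p LEFT JOIN purchases c ON c.customer_id = p.id GROUP BY p.name

Result:
name  | COUNT(c.id)
------+------------
Carol | 2          
Dave  | 4          
Eve   | 0          
Grace | 1          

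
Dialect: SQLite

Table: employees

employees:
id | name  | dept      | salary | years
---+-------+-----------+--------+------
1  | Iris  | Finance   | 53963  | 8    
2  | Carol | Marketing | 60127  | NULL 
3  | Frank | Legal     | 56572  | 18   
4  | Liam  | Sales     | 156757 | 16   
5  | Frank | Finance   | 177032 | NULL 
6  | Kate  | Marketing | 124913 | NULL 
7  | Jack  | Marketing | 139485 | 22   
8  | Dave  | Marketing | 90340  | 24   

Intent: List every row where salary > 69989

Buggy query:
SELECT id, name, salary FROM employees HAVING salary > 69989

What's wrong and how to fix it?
Bug: HAVING filters the output of aggregation, but this query has no GROUP BY and no aggregate functions, so SQLite rejects it (HAVING clause on a non-aggregate query); the condition here is per row

Fix: Use WHERE for row-level filtering

Corrected query:
SELECT id, name, salary FROM employees WHERE salary > 69989

Result:
id | name  | salary
---+-------+-------
4  | Liam  | 156757
5  | Frank | 177032
6  | Kate  | 124913
7  | Jack  | 139485
8  | Dave  | 90340 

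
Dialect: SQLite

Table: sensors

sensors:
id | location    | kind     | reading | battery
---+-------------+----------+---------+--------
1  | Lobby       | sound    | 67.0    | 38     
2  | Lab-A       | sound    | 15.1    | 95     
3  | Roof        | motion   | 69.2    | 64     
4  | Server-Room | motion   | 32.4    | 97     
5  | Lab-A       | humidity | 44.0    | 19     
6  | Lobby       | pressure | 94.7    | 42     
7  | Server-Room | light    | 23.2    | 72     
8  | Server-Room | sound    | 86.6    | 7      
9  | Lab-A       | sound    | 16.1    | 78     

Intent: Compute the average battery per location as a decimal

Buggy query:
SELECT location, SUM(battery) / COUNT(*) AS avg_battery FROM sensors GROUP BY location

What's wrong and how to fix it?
Bug: Both operands are integers, so '/' performs integer division and truncates

Fix: Cast one side to REAL so the division keeps the fractional part

Corrected query:
SELECT location, SUM(battery) * 1.0 / COUNT(*) AS avg_battery FROM sensors GROUP BY location

Result:
location    | avg_battery
------------+------------
Lab-A       | 64         
Lobby       | 40         
Roof        | 64         
Server-Room | 58.666667  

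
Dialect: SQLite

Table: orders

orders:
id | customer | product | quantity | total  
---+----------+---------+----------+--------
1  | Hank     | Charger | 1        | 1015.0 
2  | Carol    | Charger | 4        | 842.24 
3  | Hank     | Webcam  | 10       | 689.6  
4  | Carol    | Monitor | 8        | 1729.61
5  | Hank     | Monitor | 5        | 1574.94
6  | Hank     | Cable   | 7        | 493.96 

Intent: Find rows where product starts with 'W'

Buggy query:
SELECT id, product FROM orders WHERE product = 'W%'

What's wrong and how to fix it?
Bug: '=' compares the literal string including the % character; pattern matching needs LIKE

Fix: Replace '=' with LIKE so 'W%' is treated as a pattern

Corrected query:
SELECT id, product FROM orders WHERE product LIKE 'W%'

Result:
id | product
---+--------
3  | Webcam 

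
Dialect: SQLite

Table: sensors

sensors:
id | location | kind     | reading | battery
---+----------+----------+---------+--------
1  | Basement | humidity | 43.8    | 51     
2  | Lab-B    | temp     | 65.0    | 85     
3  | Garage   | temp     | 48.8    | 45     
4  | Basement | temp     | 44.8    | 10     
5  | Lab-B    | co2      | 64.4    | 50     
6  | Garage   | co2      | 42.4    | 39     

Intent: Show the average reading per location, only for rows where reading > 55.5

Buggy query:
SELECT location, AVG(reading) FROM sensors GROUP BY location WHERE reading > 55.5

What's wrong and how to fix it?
Bug: Row-level WHERE must come before GROUP BY in the clause order

Fix: Place WHERE between FROM and GROUP BY

Corrected query:
SELECT location, AVG(reading) FROM sensors WHERE reading > 55.5 GROUP BY location

Result:
location | AVG(reading)
---------+-------------
Lab-B    | 64.7        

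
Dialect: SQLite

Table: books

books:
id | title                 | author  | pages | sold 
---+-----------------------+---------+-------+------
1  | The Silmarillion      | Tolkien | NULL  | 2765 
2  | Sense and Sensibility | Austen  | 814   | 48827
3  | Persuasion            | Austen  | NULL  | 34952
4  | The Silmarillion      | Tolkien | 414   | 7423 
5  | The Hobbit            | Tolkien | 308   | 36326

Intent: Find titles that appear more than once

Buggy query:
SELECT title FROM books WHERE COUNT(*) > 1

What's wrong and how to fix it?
Bug: WHERE can't reference COUNT(*); aggregates are computed after WHERE

Fix: Group first, then use HAVING for the count condition

Corrected query:
SELECT title FROM books GROUP BY title HAVING COUNT(*) > 1

Result:
title           
----------------
The Silmarillion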